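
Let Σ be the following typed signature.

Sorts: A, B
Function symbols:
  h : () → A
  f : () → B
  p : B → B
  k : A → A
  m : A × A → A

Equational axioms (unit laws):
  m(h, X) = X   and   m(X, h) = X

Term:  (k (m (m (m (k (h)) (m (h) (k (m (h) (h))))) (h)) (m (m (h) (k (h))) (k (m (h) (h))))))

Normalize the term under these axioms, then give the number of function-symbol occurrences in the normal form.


size = 12

1. (k (m (m (m (k (h)) (m (h) (k (m (h) (h))))) (h)) (m (m (h) (k (h))) (k (m (h) (h))))))  →  (k (m (m (k (h)) (m (h) (k (m (h) (h))))) (m (m (h) (k (h))) (k (m (h) (h))))))
2. (k (m (m (k (h)) (m (h) (k (m (h) (h))))) (m (m (h) (k (h))) (k (m (h) (h))))))  →  (k (m (m (k (h)) (k (m (h) (h)))) (m (m (h) (k (h))) (k (m (h) (h))))))
3. (k (m (m (k (h)) (k (m (h) (h)))) (m (m (h) (k (h))) (k (m (h) (h))))))  →  (k (m (m (k (h)) (k (h))) (m (m (h) (k (h))) (k (m (h) (h))))))
4. (k (m (m (k (h)) (k (h))) (m (m (h) (k (h))) (k (m (h) (h))))))  →  (k (m (m (k (h)) (k (h))) (m (k (h)) (k (m (h) (h))))))
5. (k (m (m (k (h)) (k (h))) (m (k (h)) (k (m (h) (h))))))  →  (k (m (m (k (h)) (k (h))) (m (k (h)) (k (h)))))
normal form: (k (m (m (k (h)) (k (h))) (m (k (h)) (k (h)))))


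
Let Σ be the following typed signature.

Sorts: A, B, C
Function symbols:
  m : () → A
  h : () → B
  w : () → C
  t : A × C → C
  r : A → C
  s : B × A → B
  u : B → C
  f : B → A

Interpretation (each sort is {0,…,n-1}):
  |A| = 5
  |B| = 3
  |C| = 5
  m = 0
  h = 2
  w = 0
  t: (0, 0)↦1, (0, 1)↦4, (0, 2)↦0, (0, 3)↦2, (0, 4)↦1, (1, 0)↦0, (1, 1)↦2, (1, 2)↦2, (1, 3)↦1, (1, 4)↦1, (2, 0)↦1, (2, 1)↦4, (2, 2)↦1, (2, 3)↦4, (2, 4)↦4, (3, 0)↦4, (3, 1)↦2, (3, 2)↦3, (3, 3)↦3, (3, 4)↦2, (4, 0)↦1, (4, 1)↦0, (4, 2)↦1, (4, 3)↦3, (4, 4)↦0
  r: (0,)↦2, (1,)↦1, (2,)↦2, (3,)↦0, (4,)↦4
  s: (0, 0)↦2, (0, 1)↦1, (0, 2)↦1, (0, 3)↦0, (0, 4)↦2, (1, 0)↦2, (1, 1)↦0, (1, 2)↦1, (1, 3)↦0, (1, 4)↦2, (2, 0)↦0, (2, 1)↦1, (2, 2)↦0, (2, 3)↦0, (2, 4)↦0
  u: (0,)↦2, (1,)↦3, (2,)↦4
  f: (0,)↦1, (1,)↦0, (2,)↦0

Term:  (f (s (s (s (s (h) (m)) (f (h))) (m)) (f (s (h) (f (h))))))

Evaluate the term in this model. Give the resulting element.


  h = 2
  m = 0
  (s (h) (m)) = s(2, 0) = 0
  h = 2
  (f (h)) = f(2,) = 0
  (s (s (h) (m)) (f (h))) = s(0, 0) = 2
  m = 0
  (s (s (s (h) (m)) (f (h))) (m)) = s(2, 0) = 0
  h = 2
  h = 2
  (f (h)) = f(2,) = 0
  (s (h) (f (h))) = s(2, 0) = 0
  (f (s (h) (f (h)))) = f(0,) = 1
  (s (s (s (s (h) (m)) (f (h))) (m)) (f (s (h) (f (h))))) = s(0, 1) = 1
  (f (s (s (s (s (h) (m)) (f (h))) (m)) (f (s (h) (f (h)))))) = f(1,) = 0

value = 0


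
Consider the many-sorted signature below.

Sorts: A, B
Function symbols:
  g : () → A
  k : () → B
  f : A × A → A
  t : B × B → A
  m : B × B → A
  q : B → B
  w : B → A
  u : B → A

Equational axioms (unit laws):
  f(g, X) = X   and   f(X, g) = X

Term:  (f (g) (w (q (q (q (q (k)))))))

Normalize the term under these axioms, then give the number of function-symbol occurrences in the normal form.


1. (f (g) (w (q (q (q (q (k)))))))  →  (w (q (q (q (q (k))))))
normal form: (w (q (q (q (q (k))))))

size = 6


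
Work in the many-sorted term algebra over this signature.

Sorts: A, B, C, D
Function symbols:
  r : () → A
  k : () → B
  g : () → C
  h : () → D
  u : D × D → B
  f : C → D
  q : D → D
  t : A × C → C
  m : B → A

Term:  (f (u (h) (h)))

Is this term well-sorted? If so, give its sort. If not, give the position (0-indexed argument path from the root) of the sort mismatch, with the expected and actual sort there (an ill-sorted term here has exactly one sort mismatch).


ill-sorted at position [0]: expected C, got B

    (h) : D
    (h) : D
  (u (h) (h)) : B
(f (u (h) (h))) : ✗ arg 0 at [0] has sort B, expected C


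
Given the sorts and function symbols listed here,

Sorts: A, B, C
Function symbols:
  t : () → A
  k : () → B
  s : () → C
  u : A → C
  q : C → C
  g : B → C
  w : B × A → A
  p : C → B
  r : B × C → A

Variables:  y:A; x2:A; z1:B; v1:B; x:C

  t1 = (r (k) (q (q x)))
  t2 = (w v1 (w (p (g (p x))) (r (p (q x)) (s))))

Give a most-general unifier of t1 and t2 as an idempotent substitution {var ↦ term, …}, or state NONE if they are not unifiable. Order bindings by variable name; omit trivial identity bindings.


NONE (not unifiable)

head clash or occurs-check failure — not unifiable


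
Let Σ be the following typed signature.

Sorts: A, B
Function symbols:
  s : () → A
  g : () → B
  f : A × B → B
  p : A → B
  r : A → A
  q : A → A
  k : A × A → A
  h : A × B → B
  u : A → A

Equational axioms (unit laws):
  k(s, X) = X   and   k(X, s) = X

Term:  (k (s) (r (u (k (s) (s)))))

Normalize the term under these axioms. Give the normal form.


normal form = (r (u (s)))

1. (k (s) (r (u (k (s) (s)))))  →  (r (u (k (s) (s))))
2. (r (u (k (s) (s))))  →  (r (u (s)))


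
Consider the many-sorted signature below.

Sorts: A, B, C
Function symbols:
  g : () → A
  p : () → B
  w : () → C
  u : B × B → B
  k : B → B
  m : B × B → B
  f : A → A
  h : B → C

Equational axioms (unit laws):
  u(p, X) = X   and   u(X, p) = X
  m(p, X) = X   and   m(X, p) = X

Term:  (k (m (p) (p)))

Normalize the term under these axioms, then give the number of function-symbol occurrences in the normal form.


1. (k (m (p) (p)))  →  (k (p))
normal form: (k (p))

size = 2


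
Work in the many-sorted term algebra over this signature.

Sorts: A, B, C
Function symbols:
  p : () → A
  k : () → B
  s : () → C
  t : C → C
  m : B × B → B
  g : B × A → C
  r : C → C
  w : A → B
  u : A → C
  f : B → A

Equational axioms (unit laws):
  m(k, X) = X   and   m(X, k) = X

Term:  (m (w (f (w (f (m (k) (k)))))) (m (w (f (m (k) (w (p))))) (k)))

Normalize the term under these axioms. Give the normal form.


1. (m (w (f (w (f (m (k) (k)))))) (m (w (f (m (k) (w (p))))) (k)))  →  (m (w (f (w (f (k))))) (m (w (f (m (k) (w (p))))) (k)))
2. (m (w (f (w (f (k))))) (m (w (f (m (k) (w (p))))) (k)))  →  (m (w (f (w (f (k))))) (w (f (m (k) (w (p))))))
3. (m (w (f (w (f (k))))) (w (f (m (k) (w (p))))))  →  (m (w (f (w (f (k))))) (w (f (w (p)))))

normal form = (m (w (f (w (f (k))))) (w (f (w (p)))))


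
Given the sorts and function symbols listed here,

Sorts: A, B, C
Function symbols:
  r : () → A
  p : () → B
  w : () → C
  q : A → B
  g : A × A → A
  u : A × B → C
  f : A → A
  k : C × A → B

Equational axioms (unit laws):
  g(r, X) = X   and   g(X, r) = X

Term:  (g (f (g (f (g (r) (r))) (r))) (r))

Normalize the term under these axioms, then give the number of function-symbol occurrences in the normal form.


1. (g (f (g (f (g (r) (r))) (r))) (r))  →  (f (g (f (g (r) (r))) (r)))
2. (f (g (f (g (r) (r))) (r)))  →  (f (f (g (r) (r))))
3. (f (f (g (r) (r))))  →  (f (f (r)))
normal form: (f (f (r)))

size = 3


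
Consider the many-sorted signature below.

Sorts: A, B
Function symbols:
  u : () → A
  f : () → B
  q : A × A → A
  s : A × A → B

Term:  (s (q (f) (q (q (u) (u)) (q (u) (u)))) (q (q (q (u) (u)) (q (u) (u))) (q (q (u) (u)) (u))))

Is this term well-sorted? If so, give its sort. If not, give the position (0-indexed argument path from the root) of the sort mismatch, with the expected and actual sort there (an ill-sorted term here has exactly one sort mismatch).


ill-sorted at position [0, 0]: expected A, got B

    (f) : B
        (u) : A
        (u) : A
      (q (u) (u)) : A
        (u) : A
        (u) : A
      (q (u) (u)) : A
    (q (q (u) (u)) (q (u) (u))) : A
  (q (f) (q (q (u) (u)) (q (u) (u)))) : ✗ arg 0 at [0, 0] has sort B, expected A
        (u) : A
        (u) : A
      (q (u) (u)) : A
        (u) : A
        (u) : A
      (q (u) (u)) : A
    (q (q (u) (u)) (q (u) (u))) : A
        (u) : A
        (u) : A
      (q (u) (u)) : A
      (u) : A
    (q (q (u) (u)) (u)) : A
  (q (q (q (u) (u)) (q (u) (u))) (q (q (u) (u)) (u))) : A


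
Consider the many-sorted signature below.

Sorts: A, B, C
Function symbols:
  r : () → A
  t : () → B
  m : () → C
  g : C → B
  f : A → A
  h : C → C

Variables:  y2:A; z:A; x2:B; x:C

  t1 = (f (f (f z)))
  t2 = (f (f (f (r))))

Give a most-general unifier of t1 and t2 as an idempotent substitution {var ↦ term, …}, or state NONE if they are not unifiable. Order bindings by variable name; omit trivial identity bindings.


{z ↦ (r)}


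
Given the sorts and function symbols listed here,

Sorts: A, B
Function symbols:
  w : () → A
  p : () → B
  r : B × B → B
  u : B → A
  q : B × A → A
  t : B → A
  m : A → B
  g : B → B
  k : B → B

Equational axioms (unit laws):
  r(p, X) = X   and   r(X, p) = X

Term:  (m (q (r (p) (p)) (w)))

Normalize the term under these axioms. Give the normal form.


normal form = (m (q (p) (w)))

1. (m (q (r (p) (p)) (w)))  →  (m (q (p) (w)))


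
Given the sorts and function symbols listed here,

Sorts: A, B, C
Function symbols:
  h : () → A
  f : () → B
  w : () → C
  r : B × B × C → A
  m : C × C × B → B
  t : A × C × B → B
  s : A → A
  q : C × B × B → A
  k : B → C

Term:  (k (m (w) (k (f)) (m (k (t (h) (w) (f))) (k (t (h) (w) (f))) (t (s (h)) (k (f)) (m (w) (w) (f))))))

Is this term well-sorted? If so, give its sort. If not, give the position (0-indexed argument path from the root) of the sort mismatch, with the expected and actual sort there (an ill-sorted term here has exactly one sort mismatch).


well-sorted; sort = C

    (w) : C
      (f) : B
    (k (f)) : C
          (h) : A
          (w) : C
          (f) : B
        (t (h) (w) (f)) : B
      (k (t (h) (w) (f))) : C
          (h) : A
          (w) : C
          (f) : B
        (t (h) (w) (f)) : B
      (k (t (h) (w) (f))) : C
          (h) : A
        (s (h)) : A
          (f) : B
        (k (f)) : C
          (w) : C
          (w) : C
          (f) : B
        (m (w) (w) (f)) : B
      (t (s (h)) (k (f)) (m (w) (w) (f))) : B
    (m (k (t (h) (w) (f))) (k (t (h) (w) (f))) (t (s (h)) (k (f)) (m (w) (w) (f)))) : B
  (m (w) (k (f)) (m (k (t (h) (w) (f))) (k (t (h) (w) (f))) (t (s (h)) (k (f)) (m (w) (w) (f))))) : B
(k (m (w) (k (f)) (m (k (t (h) (w) (f))) (k (t (h) (w) (f))) (t (s (h)) (k (f)) (m (w) (w) (f)))))) : C


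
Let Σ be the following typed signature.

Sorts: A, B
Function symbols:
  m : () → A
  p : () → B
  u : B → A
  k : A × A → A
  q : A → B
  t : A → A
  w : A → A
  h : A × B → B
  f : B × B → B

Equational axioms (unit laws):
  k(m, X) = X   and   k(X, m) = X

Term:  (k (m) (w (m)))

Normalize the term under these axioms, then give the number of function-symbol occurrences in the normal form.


1. (k (m) (w (m)))  →  (w (m))
normal form: (w (m))

size = 2


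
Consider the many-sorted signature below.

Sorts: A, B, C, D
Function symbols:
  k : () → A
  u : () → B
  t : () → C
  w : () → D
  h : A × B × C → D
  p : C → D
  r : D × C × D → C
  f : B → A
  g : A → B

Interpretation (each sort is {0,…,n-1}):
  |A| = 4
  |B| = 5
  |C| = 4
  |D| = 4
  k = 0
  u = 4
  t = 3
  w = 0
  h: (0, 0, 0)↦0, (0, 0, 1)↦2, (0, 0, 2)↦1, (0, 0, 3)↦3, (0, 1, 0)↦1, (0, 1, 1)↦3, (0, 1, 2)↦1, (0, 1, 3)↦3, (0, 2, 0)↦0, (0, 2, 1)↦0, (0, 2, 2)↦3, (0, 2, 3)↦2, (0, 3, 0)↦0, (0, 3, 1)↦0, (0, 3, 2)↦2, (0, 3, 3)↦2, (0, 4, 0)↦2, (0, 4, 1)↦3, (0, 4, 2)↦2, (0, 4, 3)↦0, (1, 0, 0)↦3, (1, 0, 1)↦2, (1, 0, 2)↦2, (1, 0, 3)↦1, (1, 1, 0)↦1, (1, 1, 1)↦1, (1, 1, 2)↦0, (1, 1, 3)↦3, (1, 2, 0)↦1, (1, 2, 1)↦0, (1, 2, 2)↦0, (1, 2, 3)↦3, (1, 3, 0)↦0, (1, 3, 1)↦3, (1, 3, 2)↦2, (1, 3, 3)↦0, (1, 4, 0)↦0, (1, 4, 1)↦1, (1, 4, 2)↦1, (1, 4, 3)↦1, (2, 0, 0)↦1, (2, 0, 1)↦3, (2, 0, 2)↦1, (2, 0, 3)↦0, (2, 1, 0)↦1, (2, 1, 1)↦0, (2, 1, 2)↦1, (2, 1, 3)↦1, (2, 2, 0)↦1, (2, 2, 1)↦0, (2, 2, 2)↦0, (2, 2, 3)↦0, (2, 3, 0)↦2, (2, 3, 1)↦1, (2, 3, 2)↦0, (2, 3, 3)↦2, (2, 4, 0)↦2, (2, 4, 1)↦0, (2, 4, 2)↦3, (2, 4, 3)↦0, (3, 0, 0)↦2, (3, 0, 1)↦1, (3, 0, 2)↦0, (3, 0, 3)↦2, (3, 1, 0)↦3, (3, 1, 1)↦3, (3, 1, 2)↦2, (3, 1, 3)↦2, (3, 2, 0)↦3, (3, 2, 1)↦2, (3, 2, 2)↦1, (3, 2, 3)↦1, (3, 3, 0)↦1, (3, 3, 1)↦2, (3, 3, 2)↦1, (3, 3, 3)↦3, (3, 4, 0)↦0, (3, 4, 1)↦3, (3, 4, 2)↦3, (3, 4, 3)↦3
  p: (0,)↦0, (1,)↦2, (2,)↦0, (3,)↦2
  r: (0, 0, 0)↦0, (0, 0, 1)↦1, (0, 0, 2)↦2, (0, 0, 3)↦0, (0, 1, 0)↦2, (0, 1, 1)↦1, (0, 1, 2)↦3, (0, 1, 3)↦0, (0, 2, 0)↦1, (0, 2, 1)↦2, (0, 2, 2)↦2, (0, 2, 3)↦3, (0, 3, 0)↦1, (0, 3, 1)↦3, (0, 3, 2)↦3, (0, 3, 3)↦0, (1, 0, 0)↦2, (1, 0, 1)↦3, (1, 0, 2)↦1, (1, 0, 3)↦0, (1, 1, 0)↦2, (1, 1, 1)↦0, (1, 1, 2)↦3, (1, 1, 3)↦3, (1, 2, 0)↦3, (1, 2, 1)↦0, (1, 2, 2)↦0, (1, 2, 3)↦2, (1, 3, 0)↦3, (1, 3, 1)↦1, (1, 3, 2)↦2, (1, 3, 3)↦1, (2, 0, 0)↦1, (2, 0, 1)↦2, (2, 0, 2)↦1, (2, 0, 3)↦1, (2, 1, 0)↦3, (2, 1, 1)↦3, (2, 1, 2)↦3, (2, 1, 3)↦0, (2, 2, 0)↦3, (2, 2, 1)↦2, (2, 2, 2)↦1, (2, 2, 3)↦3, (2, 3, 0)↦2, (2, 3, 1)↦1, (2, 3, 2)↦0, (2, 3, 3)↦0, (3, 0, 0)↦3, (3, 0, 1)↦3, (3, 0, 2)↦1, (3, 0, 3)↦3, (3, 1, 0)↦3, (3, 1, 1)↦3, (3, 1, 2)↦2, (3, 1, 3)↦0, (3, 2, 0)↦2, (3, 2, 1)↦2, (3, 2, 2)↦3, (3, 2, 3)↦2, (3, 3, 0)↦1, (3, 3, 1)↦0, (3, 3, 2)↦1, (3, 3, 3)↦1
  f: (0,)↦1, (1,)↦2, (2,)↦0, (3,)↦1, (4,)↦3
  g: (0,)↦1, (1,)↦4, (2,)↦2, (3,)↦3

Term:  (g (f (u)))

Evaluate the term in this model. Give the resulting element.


value = 3

  u = 4
  (f (u)) = f(4,) = 3
  (g (f (u))) = g(3,) = 3


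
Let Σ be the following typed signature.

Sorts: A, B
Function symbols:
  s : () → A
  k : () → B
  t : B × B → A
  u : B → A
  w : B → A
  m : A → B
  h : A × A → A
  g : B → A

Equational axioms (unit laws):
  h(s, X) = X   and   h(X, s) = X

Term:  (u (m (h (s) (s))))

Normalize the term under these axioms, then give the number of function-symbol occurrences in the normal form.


1. (u (m (h (s) (s))))  →  (u (m (s)))
normal form: (u (m (s)))

size = 3


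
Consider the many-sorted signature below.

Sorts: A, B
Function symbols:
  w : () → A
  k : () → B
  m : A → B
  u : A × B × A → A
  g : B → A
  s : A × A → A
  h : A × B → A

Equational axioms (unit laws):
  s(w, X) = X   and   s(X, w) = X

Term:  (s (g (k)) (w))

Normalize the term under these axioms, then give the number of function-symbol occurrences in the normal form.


1. (s (g (k)) (w))  →  (g (k))
normal form: (g (k))

size = 2


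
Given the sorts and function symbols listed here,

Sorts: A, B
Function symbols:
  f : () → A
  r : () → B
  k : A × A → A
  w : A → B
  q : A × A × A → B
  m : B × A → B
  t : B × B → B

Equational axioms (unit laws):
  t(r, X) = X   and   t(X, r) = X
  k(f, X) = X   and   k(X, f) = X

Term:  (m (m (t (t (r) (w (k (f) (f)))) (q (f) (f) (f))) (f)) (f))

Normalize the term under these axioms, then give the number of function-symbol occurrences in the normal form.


1. (m (m (t (t (r) (w (k (f) (f)))) (q (f) (f) (f))) (f)) (f))  →  (m (m (t (w (k (f) (f))) (q (f) (f) (f))) (f)) (f))
2. (m (m (t (w (k (f) (f))) (q (f) (f) (f))) (f)) (f))  →  (m (m (t (w (f)) (q (f) (f) (f))) (f)) (f))
normal form: (m (m (t (w (f)) (q (f) (f) (f))) (f)) (f))

size = 11


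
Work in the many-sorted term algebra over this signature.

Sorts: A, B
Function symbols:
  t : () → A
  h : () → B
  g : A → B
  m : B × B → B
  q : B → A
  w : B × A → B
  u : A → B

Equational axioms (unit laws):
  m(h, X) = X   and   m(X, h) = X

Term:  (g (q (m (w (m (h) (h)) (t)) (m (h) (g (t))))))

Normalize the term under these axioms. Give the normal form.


normal form = (g (q (m (w (h) (t)) (g (t)))))

1. (g (q (m (w (m (h) (h)) (t)) (m (h) (g (t))))))  →  (g (q (m (w (h) (t)) (m (h) (g (t))))))
2. (g (q (m (w (h) (t)) (m (h) (g (t))))))  →  (g (q (m (w (h) (t)) (g (t)))))


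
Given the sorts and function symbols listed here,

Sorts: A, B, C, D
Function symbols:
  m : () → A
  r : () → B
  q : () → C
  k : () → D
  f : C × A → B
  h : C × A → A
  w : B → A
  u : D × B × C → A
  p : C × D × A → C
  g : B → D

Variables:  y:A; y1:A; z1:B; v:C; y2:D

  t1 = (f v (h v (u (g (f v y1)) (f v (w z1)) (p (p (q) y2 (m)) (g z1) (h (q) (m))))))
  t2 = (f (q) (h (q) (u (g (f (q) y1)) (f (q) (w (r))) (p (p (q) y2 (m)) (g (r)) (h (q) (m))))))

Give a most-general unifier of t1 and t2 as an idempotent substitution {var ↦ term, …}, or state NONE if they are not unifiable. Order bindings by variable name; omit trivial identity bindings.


{v ↦ (q), z1 ↦ (r)}


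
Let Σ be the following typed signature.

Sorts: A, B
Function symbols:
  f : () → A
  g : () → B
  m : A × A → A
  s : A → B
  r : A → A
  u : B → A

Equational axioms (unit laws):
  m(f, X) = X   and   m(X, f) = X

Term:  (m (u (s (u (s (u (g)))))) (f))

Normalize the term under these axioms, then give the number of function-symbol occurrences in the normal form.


size = 6

1. (m (u (s (u (s (u (g)))))) (f))  →  (u (s (u (s (u (g))))))
normal form: (u (s (u (s (u (g))))))


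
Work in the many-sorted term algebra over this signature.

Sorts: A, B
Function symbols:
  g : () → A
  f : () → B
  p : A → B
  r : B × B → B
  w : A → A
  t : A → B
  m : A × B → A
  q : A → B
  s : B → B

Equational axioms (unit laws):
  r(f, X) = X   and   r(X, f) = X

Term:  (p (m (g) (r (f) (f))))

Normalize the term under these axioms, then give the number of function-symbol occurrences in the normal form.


size = 4

1. (p (m (g) (r (f) (f))))  →  (p (m (g) (f)))
normal form: (p (m (g) (f)))


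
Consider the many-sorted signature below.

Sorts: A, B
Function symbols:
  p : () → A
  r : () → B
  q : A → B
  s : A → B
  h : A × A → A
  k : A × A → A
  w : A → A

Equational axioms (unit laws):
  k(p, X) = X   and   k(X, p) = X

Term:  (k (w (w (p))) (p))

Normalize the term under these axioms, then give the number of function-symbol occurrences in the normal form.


size = 3

1. (k (w (w (p))) (p))  →  (w (w (p)))
normal form: (w (w (p)))


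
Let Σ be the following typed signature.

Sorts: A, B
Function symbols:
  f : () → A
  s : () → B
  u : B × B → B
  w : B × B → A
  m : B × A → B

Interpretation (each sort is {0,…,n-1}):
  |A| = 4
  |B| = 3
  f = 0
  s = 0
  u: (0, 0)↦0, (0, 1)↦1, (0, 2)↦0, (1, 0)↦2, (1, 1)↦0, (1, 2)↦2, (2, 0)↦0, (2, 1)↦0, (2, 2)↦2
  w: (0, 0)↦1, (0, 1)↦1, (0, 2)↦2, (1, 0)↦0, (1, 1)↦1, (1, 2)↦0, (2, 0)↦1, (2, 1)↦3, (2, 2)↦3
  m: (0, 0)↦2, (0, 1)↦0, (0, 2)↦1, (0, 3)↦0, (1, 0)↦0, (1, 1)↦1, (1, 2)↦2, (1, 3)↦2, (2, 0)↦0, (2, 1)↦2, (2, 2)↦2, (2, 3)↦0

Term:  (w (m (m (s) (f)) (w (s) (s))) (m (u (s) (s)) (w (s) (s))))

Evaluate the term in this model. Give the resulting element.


  s = 0
  f = 0
  (m (s) (f)) = m(0, 0) = 2
  s = 0
  s = 0
  (w (s) (s)) = w(0, 0) = 1
  (m (m (s) (f)) (w (s) (s))) = m(2, 1) = 2
  s = 0
  s = 0
  (u (s) (s)) = u(0, 0) = 0
  s = 0
  s = 0
  (w (s) (s)) = w(0, 0) = 1
  (m (u (s) (s)) (w (s) (s))) = m(0, 1) = 0
  (w (m (m (s) (f)) (w (s) (s))) (m (u (s) (s)) (w (s) (s)))) = w(2, 0) = 1

value = 1


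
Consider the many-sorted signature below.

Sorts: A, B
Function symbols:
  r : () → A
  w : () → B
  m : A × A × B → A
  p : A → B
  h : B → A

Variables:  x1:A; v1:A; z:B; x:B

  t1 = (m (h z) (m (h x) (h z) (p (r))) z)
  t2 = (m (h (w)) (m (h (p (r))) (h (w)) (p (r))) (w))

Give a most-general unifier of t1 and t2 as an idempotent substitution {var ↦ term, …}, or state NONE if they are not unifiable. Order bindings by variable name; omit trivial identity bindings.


{x ↦ (p (r)), z ↦ (w)}


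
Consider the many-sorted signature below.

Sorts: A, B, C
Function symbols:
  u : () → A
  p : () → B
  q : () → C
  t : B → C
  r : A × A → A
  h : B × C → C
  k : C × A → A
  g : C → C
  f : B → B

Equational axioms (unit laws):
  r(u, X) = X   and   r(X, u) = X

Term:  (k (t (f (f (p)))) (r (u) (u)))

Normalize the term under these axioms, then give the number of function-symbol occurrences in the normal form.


size = 6

1. (k (t (f (f (p)))) (r (u) (u)))  →  (k (t (f (f (p)))) (u))
normal form: (k (t (f (f (p)))) (u))


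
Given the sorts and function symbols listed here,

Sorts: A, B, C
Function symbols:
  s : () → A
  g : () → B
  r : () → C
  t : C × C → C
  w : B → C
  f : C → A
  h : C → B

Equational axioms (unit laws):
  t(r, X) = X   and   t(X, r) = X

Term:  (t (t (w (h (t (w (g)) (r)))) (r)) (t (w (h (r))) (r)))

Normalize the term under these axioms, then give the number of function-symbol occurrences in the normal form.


1. (t (t (w (h (t (w (g)) (r)))) (r)) (t (w (h (r))) (r)))  →  (t (w (h (t (w (g)) (r)))) (t (w (h (r))) (r)))
2. (t (w (h (t (w (g)) (r)))) (t (w (h (r))) (r)))  →  (t (w (h (w (g)))) (t (w (h (r))) (r)))
3. (t (w (h (w (g)))) (t (w (h (r))) (r)))  →  (t (w (h (w (g)))) (w (h (r))))
normal form: (t (w (h (w (g)))) (w (h (r))))

size = 8


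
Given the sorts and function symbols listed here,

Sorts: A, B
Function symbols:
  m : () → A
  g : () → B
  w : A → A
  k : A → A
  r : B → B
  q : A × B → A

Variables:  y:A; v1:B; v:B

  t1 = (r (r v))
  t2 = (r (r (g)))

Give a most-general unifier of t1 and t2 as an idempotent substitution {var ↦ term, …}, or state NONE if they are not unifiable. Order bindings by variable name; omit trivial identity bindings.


{v ↦ (g)}


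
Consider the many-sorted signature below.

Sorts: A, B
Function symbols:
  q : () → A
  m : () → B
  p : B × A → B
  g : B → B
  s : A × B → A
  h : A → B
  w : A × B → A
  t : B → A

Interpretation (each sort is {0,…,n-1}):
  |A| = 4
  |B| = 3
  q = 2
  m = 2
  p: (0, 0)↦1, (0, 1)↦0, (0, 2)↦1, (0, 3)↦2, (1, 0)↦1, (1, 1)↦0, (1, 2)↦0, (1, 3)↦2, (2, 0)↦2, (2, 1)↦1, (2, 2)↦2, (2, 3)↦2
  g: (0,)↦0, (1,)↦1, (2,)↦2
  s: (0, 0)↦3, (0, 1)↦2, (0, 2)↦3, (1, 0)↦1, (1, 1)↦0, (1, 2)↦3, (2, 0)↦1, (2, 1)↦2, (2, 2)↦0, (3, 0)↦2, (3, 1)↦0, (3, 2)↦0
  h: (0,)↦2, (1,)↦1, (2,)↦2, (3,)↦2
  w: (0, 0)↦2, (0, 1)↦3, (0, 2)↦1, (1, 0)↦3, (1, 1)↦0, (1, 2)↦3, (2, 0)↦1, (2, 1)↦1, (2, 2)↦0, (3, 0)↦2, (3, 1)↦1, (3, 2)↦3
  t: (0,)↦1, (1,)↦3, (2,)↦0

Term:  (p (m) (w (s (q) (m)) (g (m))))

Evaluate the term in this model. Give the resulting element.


  m = 2
  q = 2
  m = 2
  (s (q) (m)) = s(2, 2) = 0
  m = 2
  (g (m)) = g(2,) = 2
  (w (s (q) (m)) (g (m))) = w(0, 2) = 1
  (p (m) (w (s (q) (m)) (g (m)))) = p(2, 1) = 1

value = 1


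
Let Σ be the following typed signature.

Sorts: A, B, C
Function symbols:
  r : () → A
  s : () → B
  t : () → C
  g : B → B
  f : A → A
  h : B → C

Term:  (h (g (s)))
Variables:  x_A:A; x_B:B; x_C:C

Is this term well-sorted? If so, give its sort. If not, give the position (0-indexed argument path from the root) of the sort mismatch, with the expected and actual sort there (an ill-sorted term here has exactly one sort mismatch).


well-sorted; sort = C

    (s) : B
  (g (s)) : B
(h (g (s))) : C


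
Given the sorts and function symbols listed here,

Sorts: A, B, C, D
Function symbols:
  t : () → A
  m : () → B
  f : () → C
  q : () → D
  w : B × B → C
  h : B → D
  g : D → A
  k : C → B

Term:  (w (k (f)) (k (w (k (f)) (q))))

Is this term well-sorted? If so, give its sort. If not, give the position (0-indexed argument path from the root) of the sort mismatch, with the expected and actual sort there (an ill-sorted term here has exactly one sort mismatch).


ill-sorted at position [1, 0, 1]: expected B, got D

    (f) : C
  (k (f)) : B
        (f) : C
      (k (f)) : B
      (q) : D
    (w (k (f)) (q)) : ✗ arg 1 at [1, 0, 1] has sort D, expected B


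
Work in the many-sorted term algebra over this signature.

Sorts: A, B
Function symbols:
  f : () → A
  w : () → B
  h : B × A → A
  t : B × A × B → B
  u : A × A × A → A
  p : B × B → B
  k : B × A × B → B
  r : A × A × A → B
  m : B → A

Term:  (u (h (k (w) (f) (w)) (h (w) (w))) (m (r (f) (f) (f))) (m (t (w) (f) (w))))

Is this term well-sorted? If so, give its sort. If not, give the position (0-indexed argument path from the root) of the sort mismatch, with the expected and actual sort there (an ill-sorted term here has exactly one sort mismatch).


ill-sorted at position [0, 1, 1]: expected A, got B

      (w) : B
      (f) : A
      (w) : B
    (k (w) (f) (w)) : B
      (w) : B
      (w) : B
    (h (w) (w)) : ✗ arg 1 at [0, 1, 1] has sort B, expected A
      (f) : A
      (f) : A
      (f) : A
    (r (f) (f) (f)) : B
  (m (r (f) (f) (f))) : A
      (w) : B
      (f) : A
      (w) : B
    (t (w) (f) (w)) : B
  (m (t (w) (f) (w))) : A


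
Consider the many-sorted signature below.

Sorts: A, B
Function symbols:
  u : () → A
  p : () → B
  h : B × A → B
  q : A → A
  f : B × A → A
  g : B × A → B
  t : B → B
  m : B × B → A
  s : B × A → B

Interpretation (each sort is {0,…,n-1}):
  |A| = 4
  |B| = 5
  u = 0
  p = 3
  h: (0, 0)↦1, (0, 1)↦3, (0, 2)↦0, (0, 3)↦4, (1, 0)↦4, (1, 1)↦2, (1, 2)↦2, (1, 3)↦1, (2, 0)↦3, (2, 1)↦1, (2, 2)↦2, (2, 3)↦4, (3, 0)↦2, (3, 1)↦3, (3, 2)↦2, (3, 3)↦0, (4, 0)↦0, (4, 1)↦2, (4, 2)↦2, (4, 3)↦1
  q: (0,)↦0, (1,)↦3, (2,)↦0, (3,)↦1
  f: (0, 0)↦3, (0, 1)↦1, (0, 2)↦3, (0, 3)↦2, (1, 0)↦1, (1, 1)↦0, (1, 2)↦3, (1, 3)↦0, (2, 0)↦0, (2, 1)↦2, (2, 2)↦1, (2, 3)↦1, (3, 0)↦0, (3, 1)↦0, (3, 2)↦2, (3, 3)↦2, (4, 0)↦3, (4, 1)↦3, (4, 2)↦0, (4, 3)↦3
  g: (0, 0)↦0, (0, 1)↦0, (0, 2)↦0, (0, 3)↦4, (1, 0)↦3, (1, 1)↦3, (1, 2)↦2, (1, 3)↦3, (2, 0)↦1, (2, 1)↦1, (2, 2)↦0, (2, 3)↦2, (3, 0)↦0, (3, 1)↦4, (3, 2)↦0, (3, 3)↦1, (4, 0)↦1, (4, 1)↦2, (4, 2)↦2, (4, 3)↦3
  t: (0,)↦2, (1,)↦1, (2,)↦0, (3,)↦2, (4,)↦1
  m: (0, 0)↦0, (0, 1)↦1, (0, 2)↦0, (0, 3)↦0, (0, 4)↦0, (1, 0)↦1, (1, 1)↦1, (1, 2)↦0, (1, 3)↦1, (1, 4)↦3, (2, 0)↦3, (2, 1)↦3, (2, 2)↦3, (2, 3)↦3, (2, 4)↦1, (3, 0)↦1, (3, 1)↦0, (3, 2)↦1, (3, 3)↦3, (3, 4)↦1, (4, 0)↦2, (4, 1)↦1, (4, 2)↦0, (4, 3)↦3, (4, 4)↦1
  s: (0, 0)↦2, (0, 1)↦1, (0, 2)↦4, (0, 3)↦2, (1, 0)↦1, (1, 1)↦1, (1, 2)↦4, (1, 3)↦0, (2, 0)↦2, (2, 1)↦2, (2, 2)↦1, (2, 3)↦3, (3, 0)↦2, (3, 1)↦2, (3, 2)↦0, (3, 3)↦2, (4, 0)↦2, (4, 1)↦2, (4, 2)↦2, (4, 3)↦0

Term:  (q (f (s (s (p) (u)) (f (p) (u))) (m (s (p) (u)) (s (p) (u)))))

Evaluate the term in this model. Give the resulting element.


value = 3

  p = 3
  u = 0
  (s (p) (u)) = s(3, 0) = 2
  p = 3
  u = 0
  (f (p) (u)) = f(3, 0) = 0
  (s (s (p) (u)) (f (p) (u))) = s(2, 0) = 2
  p = 3
  u = 0
  (s (p) (u)) = s(3, 0) = 2
  p = 3
  u = 0
  (s (p) (u)) = s(3, 0) = 2
  (m (s (p) (u)) (s (p) (u))) = m(2, 2) = 3
  (f (s (s (p) (u)) (f (p) (u))) (m (s (p) (u)) (s (p) (u)))) = f(2, 3) = 1
  (q (f (s (s (p) (u)) (f (p) (u))) (m (s (p) (u)) (s (p) (u))))) = q(1,) = 3


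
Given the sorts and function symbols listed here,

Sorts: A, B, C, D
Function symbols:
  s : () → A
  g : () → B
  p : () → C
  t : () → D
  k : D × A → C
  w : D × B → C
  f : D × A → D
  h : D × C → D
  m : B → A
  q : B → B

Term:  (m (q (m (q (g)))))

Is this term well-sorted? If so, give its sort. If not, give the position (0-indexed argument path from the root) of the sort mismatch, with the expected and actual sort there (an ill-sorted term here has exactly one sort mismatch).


ill-sorted at position [0, 0]: expected B, got A

        (g) : B
      (q (g)) : B
    (m (q (g))) : A
  (q (m (q (g)))) : ✗ arg 0 at [0, 0] has sort A, expected B


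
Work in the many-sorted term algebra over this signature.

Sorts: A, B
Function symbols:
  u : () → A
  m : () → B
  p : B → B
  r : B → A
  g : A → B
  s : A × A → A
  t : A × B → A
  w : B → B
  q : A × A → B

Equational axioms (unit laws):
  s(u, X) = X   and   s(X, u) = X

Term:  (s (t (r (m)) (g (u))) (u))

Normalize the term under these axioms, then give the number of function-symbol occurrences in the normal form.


size = 5

1. (s (t (r (m)) (g (u))) (u))  →  (t (r (m)) (g (u)))
normal form: (t (r (m)) (g (u)))


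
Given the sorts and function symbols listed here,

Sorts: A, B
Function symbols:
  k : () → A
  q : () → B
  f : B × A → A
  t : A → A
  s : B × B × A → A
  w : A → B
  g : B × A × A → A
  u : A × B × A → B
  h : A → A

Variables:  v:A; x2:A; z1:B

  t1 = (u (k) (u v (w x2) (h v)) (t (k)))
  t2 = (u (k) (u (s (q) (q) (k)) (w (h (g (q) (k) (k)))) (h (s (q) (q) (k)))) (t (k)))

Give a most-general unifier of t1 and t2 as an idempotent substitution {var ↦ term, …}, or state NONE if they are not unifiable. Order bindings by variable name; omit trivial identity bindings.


{v ↦ (s (q) (q) (k)), x2 ↦ (h (g (q) (k) (k)))}


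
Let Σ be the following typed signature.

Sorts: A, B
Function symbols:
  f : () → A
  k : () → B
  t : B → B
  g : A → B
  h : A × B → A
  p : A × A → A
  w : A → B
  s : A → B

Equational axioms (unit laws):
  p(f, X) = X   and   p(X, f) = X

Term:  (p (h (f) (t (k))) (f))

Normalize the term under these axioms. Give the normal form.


normal form = (h (f) (t (k)))

1. (p (h (f) (t (k))) (f))  →  (h (f) (t (k)))


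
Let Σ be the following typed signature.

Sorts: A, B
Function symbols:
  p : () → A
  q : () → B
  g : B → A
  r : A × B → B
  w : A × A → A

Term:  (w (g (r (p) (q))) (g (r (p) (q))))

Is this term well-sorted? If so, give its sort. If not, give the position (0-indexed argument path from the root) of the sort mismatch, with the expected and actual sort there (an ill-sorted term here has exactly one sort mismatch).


      (p) : A
      (q) : B
    (r (p) (q)) : B
  (g (r (p) (q))) : A
      (p) : A
      (q) : B
    (r (p) (q)) : B
  (g (r (p) (q))) : A
(w (g (r (p) (q))) (g (r (p) (q)))) : A

well-sorted; sort = A


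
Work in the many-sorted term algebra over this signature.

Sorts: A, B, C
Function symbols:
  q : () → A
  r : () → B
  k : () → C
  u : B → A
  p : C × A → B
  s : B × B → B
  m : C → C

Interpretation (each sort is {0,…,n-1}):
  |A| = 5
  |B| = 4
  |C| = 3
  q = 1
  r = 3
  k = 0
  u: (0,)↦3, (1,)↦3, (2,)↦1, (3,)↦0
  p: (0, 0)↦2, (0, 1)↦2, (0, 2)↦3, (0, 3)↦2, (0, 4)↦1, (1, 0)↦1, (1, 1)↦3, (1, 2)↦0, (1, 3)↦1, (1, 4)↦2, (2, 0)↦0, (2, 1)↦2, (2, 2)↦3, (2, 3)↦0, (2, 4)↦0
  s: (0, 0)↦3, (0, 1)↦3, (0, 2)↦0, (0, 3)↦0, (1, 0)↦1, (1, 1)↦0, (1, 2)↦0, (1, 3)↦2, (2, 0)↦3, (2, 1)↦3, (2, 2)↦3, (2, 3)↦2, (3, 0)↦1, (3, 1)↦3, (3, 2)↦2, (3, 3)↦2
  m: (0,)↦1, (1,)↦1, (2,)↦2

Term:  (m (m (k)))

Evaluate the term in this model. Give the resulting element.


value = 1

  k = 0
  (m (k)) = m(0,) = 1
  (m (m (k))) = m(1,) = 1


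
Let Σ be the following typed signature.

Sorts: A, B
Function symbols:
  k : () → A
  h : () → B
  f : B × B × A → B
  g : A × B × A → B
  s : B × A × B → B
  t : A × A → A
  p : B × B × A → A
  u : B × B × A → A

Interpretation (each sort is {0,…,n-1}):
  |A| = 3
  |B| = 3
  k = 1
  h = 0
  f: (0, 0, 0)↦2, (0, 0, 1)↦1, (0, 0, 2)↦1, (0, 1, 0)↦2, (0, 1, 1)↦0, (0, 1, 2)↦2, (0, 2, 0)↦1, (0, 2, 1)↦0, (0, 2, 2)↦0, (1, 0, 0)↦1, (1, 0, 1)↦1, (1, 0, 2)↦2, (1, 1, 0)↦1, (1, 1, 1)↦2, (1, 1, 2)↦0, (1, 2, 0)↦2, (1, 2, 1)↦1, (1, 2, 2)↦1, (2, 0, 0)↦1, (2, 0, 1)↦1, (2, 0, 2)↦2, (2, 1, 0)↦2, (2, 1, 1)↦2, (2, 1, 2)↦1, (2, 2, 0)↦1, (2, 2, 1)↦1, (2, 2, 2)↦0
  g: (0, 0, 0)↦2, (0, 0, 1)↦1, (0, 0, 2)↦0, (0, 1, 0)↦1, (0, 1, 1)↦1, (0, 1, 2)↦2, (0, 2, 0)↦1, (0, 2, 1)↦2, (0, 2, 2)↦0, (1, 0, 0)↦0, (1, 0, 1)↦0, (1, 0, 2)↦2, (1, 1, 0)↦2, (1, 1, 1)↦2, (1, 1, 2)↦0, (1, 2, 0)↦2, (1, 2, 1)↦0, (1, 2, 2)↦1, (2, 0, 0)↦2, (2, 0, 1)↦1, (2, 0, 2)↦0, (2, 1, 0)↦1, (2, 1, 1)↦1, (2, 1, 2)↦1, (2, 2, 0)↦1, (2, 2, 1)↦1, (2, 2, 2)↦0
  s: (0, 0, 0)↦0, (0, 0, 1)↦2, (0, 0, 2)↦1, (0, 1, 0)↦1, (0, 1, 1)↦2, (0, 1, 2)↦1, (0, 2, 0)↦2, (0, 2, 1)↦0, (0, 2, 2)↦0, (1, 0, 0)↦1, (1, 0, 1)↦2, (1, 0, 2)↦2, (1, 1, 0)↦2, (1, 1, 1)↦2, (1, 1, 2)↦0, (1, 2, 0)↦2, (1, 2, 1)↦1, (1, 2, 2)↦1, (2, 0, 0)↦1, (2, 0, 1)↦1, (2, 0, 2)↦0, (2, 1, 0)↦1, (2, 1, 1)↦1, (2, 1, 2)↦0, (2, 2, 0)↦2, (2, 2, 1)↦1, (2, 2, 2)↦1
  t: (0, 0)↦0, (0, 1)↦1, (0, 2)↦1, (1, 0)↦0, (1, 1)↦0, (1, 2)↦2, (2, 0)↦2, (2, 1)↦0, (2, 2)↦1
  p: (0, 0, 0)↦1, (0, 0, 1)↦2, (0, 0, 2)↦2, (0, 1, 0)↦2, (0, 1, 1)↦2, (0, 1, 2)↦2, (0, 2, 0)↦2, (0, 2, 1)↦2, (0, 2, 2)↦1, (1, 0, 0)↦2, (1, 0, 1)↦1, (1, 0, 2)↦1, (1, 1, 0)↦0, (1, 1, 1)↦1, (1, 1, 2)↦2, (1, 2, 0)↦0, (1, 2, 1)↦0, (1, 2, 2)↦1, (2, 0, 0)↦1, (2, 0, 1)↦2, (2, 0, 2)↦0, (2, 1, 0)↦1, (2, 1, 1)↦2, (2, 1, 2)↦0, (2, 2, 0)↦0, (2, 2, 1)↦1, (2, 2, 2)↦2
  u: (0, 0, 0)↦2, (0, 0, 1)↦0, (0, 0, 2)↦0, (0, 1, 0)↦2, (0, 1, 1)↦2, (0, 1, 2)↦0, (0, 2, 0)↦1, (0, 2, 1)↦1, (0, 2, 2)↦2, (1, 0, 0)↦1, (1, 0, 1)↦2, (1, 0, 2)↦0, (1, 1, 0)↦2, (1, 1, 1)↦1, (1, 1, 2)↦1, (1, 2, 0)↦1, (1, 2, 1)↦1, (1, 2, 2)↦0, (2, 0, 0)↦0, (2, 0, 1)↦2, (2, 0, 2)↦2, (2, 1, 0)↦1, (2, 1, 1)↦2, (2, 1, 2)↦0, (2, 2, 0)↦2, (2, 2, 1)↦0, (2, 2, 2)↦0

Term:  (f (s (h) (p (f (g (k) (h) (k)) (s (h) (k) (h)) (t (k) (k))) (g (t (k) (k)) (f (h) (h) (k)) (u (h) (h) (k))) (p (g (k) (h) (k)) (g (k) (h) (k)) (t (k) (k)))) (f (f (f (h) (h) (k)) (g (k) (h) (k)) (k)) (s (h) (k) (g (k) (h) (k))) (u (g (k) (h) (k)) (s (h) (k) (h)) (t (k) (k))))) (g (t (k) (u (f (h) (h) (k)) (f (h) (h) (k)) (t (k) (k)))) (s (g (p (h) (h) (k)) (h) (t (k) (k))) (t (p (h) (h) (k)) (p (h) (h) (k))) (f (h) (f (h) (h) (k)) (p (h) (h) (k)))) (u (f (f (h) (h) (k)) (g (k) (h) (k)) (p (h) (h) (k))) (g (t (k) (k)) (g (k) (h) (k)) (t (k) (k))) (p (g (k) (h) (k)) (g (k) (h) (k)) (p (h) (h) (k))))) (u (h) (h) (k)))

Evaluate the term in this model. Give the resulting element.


value = 1

  h = 0
  k = 1
  h = 0
  k = 1
  (g (k) (h) (k)) = g(1, 0, 1) = 0
  h = 0
  k = 1
  h = 0
  (s (h) (k) (h)) = s(0, 1, 0) = 1
  k = 1
  k = 1
  (t (k) (k)) = t(1, 1) = 0
  (f (g (k) (h) (k)) (s (h) (k) (h)) (t (k) (k))) = f(0, 1, 0) = 2
  k = 1
  k = 1
  (t (k) (k)) = t(1, 1) = 0
  h = 0
  h = 0
  k = 1
  (f (h) (h) (k)) = f(0, 0, 1) = 1
  h = 0
  h = 0
  k = 1
  (u (h) (h) (k)) = u(0, 0, 1) = 0
  (g (t (k) (k)) (f (h) (h) (k)) (u (h) (h) (k))) = g(0, 1, 0) = 1
  k = 1
  h = 0
  k = 1
  (g (k) (h) (k)) = g(1, 0, 1) = 0
  k = 1
  h = 0
  k = 1
  (g (k) (h) (k)) = g(1, 0, 1) = 0
  k = 1
  k = 1
  (t (k) (k)) = t(1, 1) = 0
  (p (g (k) (h) (k)) (g (k) (h) (k)) (t (k) (k))) = p(0, 0, 0) = 1
  (p (f (g (k) (h) (k)) (s (h) (k) (h)) (t (k) (k))) (g (t (k) (k)) (f (h) (h) (k)) (u (h) (h) (k))) (p (g (k) (h) (k)) (g (k) (h) (k)) (t (k) (k)))) = p(2, 1, 1) = 2
  h = 0
  h = 0
  k = 1
  (f (h) (h) (k)) = f(0, 0, 1) = 1
  k = 1
  h = 0
  k = 1
  (g (k) (h) (k)) = g(1, 0, 1) = 0
  k = 1
  (f (f (h) (h) (k)) (g (k) (h) (k)) (k)) = f(1, 0, 1) = 1
  h = 0
  k = 1
  k = 1
  h = 0
  k = 1
  (g (k) (h) (k)) = g(1, 0, 1) = 0
  (s (h) (k) (g (k) (h) (k))) = s(0, 1, 0) = 1
  k = 1
  h = 0
  k = 1
  (g (k) (h) (k)) = g(1, 0, 1) = 0
  h = 0
  k = 1
  h = 0
  (s (h) (k) (h)) = s(0, 1, 0) = 1
  k = 1
  k = 1
  (t (k) (k)) = t(1, 1) = 0
  (u (g (k) (h) (k)) (s (h) (k) (h)) (t (k) (k))) = u(0, 1, 0) = 2
  (f (f (f (h) (h) (k)) (g (k) (h) (k)) (k)) (s (h) (k) (g (k) (h) (k))) (u (g (k) (h) (k)) (s (h) (k) (h)) (t (k) (k)))) = f(1, 1, 2) = 0
  (s (h) (p (f (g (k) (h) (k)) (s (h) (k) (h)) (t (k) (k))) (g (t (k) (k)) (f (h) (h) (k)) (u (h) (h) (k))) (p (g (k) (h) (k)) (g (k) (h) (k)) (t (k) (k)))) (f (f (f (h) (h) (k)) (g (k) (h) (k)) (k)) (s (h) (k) (g (k) (h) (k))) (u (g (k) (h) (k)) (s (h) (k) (h)) (t (k) (k))))) = s(0, 2, 0) = 2
  k = 1
  h = 0
  h = 0
  k = 1
  (f (h) (h) (k)) = f(0, 0, 1) = 1
  h = 0
  h = 0
  k = 1
  (f (h) (h) (k)) = f(0, 0, 1) = 1
  k = 1
  k = 1
  (t (k) (k)) = t(1, 1) = 0
  (u (f (h) (h) (k)) (f (h) (h) (k)) (t (k) (k))) = u(1, 1, 0) = 2
  (t (k) (u (f (h) (h) (k)) (f (h) (h) (k)) (t (k) (k)))) = t(1, 2) = 2
  h = 0
  h = 0
  k = 1
  (p (h) (h) (k)) = p(0, 0, 1) = 2
  h = 0
  k = 1
  k = 1
  (t (k) (k)) = t(1, 1) = 0
  (g (p (h) (h) (k)) (h) (t (k) (k))) = g(2, 0, 0) = 2
  h = 0
  h = 0
  k = 1
  (p (h) (h) (k)) = p(0, 0, 1) = 2
  h = 0
  h = 0
  k = 1
  (p (h) (h) (k)) = p(0, 0, 1) = 2
  (t (p (h) (h) (k)) (p (h) (h) (k))) = t(2, 2) = 1
  h = 0
  h = 0
  h = 0
  k = 1
  (f (h) (h) (k)) = f(0, 0, 1) = 1
  h = 0
  h = 0
  k = 1
  (p (h) (h) (k)) = p(0, 0, 1) = 2
  (f (h) (f (h) (h) (k)) (p (h) (h) (k))) = f(0, 1, 2) = 2
  (s (g (p (h) (h) (k)) (h) (t (k) (k))) (t (p (h) (h) (k)) (p (h) (h) (k))) (f (h) (f (h) (h) (k)) (p (h) (h) (k)))) = s(2, 1, 2) = 0
  h = 0
  h = 0
  k = 1
  (f (h) (h) (k)) = f(0, 0, 1) = 1
  k = 1
  h = 0
  k = 1
  (g (k) (h) (k)) = g(1, 0, 1) = 0
  h = 0
  h = 0
  k = 1
  (p (h) (h) (k)) = p(0, 0, 1) = 2
  (f (f (h) (h) (k)) (g (k) (h) (k)) (p (h) (h) (k))) = f(1, 0, 2) = 2
  k = 1
  k = 1
  (t (k) (k)) = t(1, 1) = 0
  k = 1
  h = 0
  k = 1
  (g (k) (h) (k)) = g(1, 0, 1) = 0
  k = 1
  k = 1
  (t (k) (k)) = t(1, 1) = 0
  (g (t (k) (k)) (g (k) (h) (k)) (t (k) (k))) = g(0, 0, 0) = 2
  k = 1
  h = 0
  k = 1
  (g (k) (h) (k)) = g(1, 0, 1) = 0
  k = 1
  h = 0
  k = 1
  (g (k) (h) (k)) = g(1, 0, 1) = 0
  h = 0
  h = 0
  k = 1
  (p (h) (h) (k)) = p(0, 0, 1) = 2
  (p (g (k) (h) (k)) (g (k) (h) (k)) (p (h) (h) (k))) = p(0, 0, 2) = 2
  (u (f (f (h) (h) (k)) (g (k) (h) (k)) (p (h) (h) (k))) (g (t (k) (k)) (g (k) (h) (k)) (t (k) (k))) (p (g (k) (h) (k)) (g (k) (h) (k)) (p (h) (h) (k)))) = u(2, 2, 2) = 0
  (g (t (k) (u (f (h) (h) (k)) (f (h) (h) (k)) (t (k) (k)))) (s (g (p (h) (h) (k)) (h) (t (k) (k))) (t (p (h) (h) (k)) (p (h) (h) (k))) (f (h) (f (h) (h) (k)) (p (h) (h) (k)))) (u (f (f (h) (h) (k)) (g (k) (h) (k)) (p (h) (h) (k))) (g (t (k) (k)) (g (k) (h) (k)) (t (k) (k))) (p (g (k) (h) (k)) (g (k) (h) (k)) (p (h) (h) (k))))) = g(2, 0, 0) = 2
  h = 0
  h = 0
  k = 1
  (u (h) (h) (k)) = u(0, 0, 1) = 0
  (f (s (h) (p (f (g (k) (h) (k)) (s (h) (k) (h)) (t (k) (k))) (g (t (k) (k)) (f (h) (h) (k)) (u (h) (h) (k))) (p (g (k) (h) (k)) (g (k) (h) (k)) (t (k) (k)))) (f (f (f (h) (h) (k)) (g (k) (h) (k)) (k)) (s (h) (k) (g (k) (h) (k))) (u (g (k) (h) (k)) (s (h) (k) (h)) (t (k) (k))))) (g (t (k) (u (f (h) (h) (k)) (f (h) (h) (k)) (t (k) (k)))) (s (g (p (h) (h) (k)) (h) (t (k) (k))) (t (p (h) (h) (k)) (p (h) (h) (k))) (f (h) (f (h) (h) (k)) (p (h) (h) (k)))) (u (f (f (h) (h) (k)) (g (k) (h) (k)) (p (h) (h) (k))) (g (t (k) (k)) (g (k) (h) (k)) (t (k) (k))) (p (g (k) (h) (k)) (g (k) (h) (k)) (p (h) (h) (k))))) (u (h) (h) (k))) = f(2, 2, 0) = 1


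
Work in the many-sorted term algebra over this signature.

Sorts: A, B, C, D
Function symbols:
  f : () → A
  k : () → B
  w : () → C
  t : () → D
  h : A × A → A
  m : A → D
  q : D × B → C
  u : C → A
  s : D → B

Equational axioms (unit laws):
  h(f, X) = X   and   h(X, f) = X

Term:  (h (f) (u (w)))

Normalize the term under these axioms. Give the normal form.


normal form = (u (w))

1. (h (f) (u (w)))  →  (u (w))


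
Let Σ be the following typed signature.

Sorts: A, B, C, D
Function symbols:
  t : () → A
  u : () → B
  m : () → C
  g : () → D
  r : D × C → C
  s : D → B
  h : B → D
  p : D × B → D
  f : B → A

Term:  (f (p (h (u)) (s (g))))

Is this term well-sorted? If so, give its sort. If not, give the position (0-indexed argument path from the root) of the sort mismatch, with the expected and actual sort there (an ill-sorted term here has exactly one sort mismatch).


ill-sorted at position [0]: expected B, got D

      (u) : B
    (h (u)) : D
      (g) : D
    (s (g)) : B
  (p (h (u)) (s (g))) : D
(f (p (h (u)) (s (g)))) : ✗ arg 0 at [0] has sort D, expected B


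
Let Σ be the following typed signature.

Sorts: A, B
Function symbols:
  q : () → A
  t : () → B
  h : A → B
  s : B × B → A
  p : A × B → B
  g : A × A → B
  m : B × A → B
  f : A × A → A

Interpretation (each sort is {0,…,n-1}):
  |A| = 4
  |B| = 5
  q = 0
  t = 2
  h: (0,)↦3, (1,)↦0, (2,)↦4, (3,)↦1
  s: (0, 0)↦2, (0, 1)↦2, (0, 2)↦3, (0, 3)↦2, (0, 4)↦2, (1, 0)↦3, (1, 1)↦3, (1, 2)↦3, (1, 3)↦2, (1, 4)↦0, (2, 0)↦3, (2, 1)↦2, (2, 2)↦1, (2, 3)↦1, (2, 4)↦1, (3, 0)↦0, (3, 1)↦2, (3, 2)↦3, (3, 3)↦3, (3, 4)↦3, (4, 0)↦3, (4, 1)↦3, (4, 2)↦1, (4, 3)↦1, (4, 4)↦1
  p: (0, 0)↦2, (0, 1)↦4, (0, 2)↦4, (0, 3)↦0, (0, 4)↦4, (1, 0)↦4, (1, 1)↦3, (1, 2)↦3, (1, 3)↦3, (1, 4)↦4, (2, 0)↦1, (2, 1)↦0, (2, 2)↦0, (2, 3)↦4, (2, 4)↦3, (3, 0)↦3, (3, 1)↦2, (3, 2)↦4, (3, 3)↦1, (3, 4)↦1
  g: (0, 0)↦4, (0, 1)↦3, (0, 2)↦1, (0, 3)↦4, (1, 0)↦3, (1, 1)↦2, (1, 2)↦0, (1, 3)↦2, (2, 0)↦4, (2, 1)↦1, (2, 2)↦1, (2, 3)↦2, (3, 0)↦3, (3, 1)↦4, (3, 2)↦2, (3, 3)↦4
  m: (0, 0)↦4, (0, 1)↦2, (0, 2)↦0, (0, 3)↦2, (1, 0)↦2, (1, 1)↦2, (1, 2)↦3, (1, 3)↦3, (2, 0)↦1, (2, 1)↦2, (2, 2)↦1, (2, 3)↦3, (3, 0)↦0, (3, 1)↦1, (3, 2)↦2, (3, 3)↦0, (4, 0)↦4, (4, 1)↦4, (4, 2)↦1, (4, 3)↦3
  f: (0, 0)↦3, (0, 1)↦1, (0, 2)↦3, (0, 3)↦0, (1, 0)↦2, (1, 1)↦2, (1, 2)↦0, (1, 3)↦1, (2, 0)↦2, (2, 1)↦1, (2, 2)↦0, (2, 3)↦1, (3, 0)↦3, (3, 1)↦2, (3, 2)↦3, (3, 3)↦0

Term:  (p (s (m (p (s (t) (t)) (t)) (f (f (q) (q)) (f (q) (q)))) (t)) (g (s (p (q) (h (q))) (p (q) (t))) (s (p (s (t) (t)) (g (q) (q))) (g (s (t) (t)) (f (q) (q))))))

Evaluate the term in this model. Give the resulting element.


  t = 2
  t = 2
  (s (t) (t)) = s(2, 2) = 1
  t = 2
  (p (s (t) (t)) (t)) = p(1, 2) = 3
  q = 0
  q = 0
  (f (q) (q)) = f(0, 0) = 3
  q = 0
  q = 0
  (f (q) (q)) = f(0, 0) = 3
  (f (f (q) (q)) (f (q) (q))) = f(3, 3) = 0
  (m (p (s (t) (t)) (t)) (f (f (q) (q)) (f (q) (q)))) = m(3, 0) = 0
  t = 2
  (s (m (p (s (t) (t)) (t)) (f (f (q) (q)) (f (q) (q)))) (t)) = s(0, 2) = 3
  q = 0
  q = 0
  (h (q)) = h(0,) = 3
  (p (q) (h (q))) = p(0, 3) = 0
  q = 0
  t = 2
  (p (q) (t)) = p(0, 2) = 4
  (s (p (q) (h (q))) (p (q) (t))) = s(0, 4) = 2
  t = 2
  t = 2
  (s (t) (t)) = s(2, 2) = 1
  q = 0
  q = 0
  (g (q) (q)) = g(0, 0) = 4
  (p (s (t) (t)) (g (q) (q))) = p(1, 4) = 4
  t = 2
  t = 2
  (s (t) (t)) = s(2, 2) = 1
  q = 0
  q = 0
  (f (q) (q)) = f(0, 0) = 3
  (g (s (t) (t)) (f (q) (q))) = g(1, 3) = 2
  (s (p (s (t) (t)) (g (q) (q))) (g (s (t) (t)) (f (q) (q)))) = s(4, 2) = 1
  (g (s (p (q) (h (q))) (p (q) (t))) (s (p (s (t) (t)) (g (q) (q))) (g (s (t) (t)) (f (q) (q))))) = g(2, 1) = 1
  (p (s (m (p (s (t) (t)) (t)) (f (f (q) (q)) (f (q) (q)))) (t)) (g (s (p (q) (h (q))) (p (q) (t))) (s (p (s (t) (t)) (g (q) (q))) (g (s (t) (t)) (f (q) (q)))))) = p(3, 1) = 2

value = 2
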